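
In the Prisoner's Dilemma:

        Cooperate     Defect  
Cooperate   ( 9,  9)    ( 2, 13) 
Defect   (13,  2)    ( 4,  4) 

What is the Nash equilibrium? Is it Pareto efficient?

(Defect, Defect) is NE; not Pareto efficient

Work:
Defect dominates Cooperate for both players:
If P2 cooperates: Defect (13) > Cooperate (9)
If P2 defects: Defect (4) > Cooperate (2)
NE: (Defect, Defect) with payoff (4, 4)
But (Cooperate, Cooperate) = (9, 9) Pareto dominates (4, 4)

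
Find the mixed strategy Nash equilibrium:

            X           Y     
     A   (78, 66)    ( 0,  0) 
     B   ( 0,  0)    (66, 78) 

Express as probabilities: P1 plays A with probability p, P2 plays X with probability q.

p = 0.5417, q = 0.4583

Work:
Find probabilities that make opponent indifferent:
P2 chooses q to make P1 indifferent between A and B
P1 chooses p to make P2 indifferent between X and Y
Mixed NE: P1 plays (A: 0.5417, B: 0.4583), P2 plays (X: 0.4583, Y: 0.5417)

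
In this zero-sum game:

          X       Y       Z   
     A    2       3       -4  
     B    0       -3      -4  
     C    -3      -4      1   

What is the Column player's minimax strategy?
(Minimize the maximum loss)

Column should play Z, value = 1

Work:
Column player minimizes Row's maximum payoff:
Column X: max payoff to Row = 2
Column Y: max payoff to Row = 3
Column Z: max payoff to Row = 1
Minimum is 1, achieved by column Z.
Minimax strategy: Z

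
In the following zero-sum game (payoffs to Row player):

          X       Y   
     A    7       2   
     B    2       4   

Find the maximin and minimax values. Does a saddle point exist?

Maximin = 2, Minimax = 4, Saddle: False

Work:
Row minimums: [2, 2] → maximin = 2
Column maximums: [7, 4] → minimax = 4
No saddle point (maximin ≠ minimax). Mixed strategy needed.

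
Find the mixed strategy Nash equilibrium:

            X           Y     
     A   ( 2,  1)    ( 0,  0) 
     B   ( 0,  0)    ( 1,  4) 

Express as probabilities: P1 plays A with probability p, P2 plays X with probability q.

p = 0.8, q = 0.3333

Work:
Find probabilities that make opponent indifferent:
P2 chooses q to make P1 indifferent between A and B
P1 chooses p to make P2 indifferent between X and Y
Mixed NE: P1 plays (A: 0.8, B: 0.2), P2 plays (X: 0.3333, Y: 0.6667)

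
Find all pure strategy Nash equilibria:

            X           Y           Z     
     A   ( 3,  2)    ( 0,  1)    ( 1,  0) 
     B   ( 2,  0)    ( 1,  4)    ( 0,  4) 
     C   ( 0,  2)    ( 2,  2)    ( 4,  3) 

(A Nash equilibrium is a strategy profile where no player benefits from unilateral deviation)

Nash equilibrium: (A, X), (C, Z)

Work:
Best responses:
  P1 vs X: payoffs [3, 2, 0] → best response A (payoff 3)
  P1 vs Y: payoffs [0, 1, 2] → best response C (payoff 2)
  P1 vs Z: payoffs [1, 0, 4] → best response C (payoff 4)
  P2 vs A: payoffs [2, 1, 0] → best response X (payoff 2)
  P2 vs B: payoffs [0, 4, 4] → best response Y/Z (payoff 4)
  P2 vs C: payoffs [2, 2, 3] → best response Z (payoff 3)
Mutual best responses: (A,X), (C,Z) → Nash equilibria.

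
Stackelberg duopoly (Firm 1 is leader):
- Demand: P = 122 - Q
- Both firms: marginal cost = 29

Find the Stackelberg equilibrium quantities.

q₁* (leader) = 46.5, q₂* (follower) = 23.25

Work:
Follower's reaction: q₂ = (a - c - q₁)/2
Leader substitutes: π₁ = q₁·(a - q₁ - (a-c-q₁)/2 - c)
FOC: q₁* = (122 - 29)/2 = 46.50
Then: q₂* = (122 - 29 - 46.5)/2 = 23.25
Leader has first-mover advantage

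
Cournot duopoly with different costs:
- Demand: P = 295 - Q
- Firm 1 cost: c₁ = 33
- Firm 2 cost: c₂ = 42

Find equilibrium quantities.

q₁* = 90.33, q₂* = 81.33

Work:
Reaction: q₁ = (295 - 33 - q₂)/2
Reaction: q₂ = (295 - 42 - q₁)/2
Solve simultaneously:
q₁* = (295 - 2×33 + 42)/3 = 90.33
q₂* = (295 - 2×42 + 33)/3 = 81.33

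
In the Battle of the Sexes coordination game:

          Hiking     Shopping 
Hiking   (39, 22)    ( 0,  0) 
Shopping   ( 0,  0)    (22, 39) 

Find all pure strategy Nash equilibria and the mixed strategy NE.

Pure NE: (Hiking, Hiking) and (Shopping, Shopping); Mixed NE: p = 0.6393, q = 0.3607

Work:
Check pure NE:
(Hiking, Hiking): (39, 22) - no unilateral deviation beneficial
(Shopping, Shopping): (22, 39) - no unilateral deviation beneficial
Mixed NE: P1 plays Hiking with p = 0.6393, P2 plays Hiking with q = 0.3607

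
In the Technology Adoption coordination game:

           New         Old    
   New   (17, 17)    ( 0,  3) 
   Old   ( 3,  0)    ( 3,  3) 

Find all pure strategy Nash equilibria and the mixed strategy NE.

Pure NE: (New, New) and (Old, Old); Mixed NE: p = 0.1765, q = 0.1765

Work:
Check pure NE:
(New, New): (17, 17) - no unilateral deviation beneficial
(Old, Old): (3, 3) - no unilateral deviation beneficial
Mixed NE: P1 plays New with p = 0.1765, P2 plays New with q = 0.1765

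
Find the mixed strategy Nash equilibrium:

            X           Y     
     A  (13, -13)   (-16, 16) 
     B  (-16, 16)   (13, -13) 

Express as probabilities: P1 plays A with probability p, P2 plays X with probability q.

p = 0.5, q = 0.5

Work:
Find probabilities that make opponent indifferent:
P2 chooses q to make P1 indifferent between A and B
P1 chooses p to make P2 indifferent between X and Y
Mixed NE: P1 plays (A: 0.5, B: 0.5), P2 plays (X: 0.5, Y: 0.5)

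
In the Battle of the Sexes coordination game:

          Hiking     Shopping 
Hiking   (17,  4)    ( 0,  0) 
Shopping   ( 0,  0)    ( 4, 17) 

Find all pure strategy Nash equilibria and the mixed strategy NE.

Pure NE: (Hiking, Hiking) and (Shopping, Shopping); Mixed NE: p = 0.8095, q = 0.1905

Work:
Check pure NE:
(Hiking, Hiking): (17, 4) - no unilateral deviation beneficial
(Shopping, Shopping): (4, 17) - no unilateral deviation beneficial
Mixed NE: P1 plays Hiking with p = 0.8095, P2 plays Hiking with q = 0.1905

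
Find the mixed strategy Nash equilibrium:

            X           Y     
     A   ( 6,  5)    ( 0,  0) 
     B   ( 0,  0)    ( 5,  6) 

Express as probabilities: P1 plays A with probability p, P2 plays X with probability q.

p = 0.5455, q = 0.4545

Work:
Find probabilities that make opponent indifferent:
P2 chooses q to make P1 indifferent between A and B
P1 chooses p to make P2 indifferent between X and Y
Mixed NE: P1 plays (A: 0.5455, B: 0.4545), P2 plays (X: 0.4545, Y: 0.5455)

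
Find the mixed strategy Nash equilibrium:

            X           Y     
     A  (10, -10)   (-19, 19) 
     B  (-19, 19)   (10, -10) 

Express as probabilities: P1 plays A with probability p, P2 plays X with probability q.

p = 0.5, q = 0.5

Work:
Find probabilities that make opponent indifferent:
P2 chooses q to make P1 indifferent between A and B
P1 chooses p to make P2 indifferent between X and Y
Mixed NE: P1 plays (A: 0.5, B: 0.5), P2 plays (X: 0.5, Y: 0.5)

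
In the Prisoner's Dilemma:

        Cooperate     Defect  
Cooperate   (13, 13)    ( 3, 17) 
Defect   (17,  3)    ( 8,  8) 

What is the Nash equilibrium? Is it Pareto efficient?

(Defect, Defect) is NE; not Pareto efficient

Work:
Defect dominates Cooperate for both players:
If P2 cooperates: Defect (17) > Cooperate (13)
If P2 defects: Defect (8) > Cooperate (3)
NE: (Defect, Defect) with payoff (8, 8)
But (Cooperate, Cooperate) = (13, 13) Pareto dominates (8, 8)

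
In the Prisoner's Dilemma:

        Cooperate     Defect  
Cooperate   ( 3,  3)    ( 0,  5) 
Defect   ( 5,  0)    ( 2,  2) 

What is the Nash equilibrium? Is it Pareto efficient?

(Defect, Defect) is NE; not Pareto efficient

Work:
Defect dominates Cooperate for both players:
If P2 cooperates: Defect (5) > Cooperate (3)
If P2 defects: Defect (2) > Cooperate (0)
NE: (Defect, Defect) with payoff (2, 2)
But (Cooperate, Cooperate) = (3, 3) Pareto dominates (2, 2)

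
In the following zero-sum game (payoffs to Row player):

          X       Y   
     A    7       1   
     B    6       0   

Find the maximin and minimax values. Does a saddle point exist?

Maximin = 1, Minimax = 1, Saddle: True

Work:
Row minimums: [1, 0] → maximin = 1
Column maximums: [7, 1] → minimax = 1
Saddle point exists! Game value = 1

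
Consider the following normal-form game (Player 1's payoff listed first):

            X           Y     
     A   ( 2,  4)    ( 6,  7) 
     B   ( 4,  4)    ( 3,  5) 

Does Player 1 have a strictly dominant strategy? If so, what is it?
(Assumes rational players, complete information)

No strictly dominant strategy exists for Player 1

Work:
A strategy strictly dominates another if it gives a strictly higher payoff against every opponent action. Compare each pair of P1's strategies column-by-column:
  A vs B: [2 vs 4, 6 vs 3] → A does not strictly dominate B (column X: 2 ≤ 4)
  B vs A: [4 vs 2, 3 vs 6] → B does not strictly dominate A (column Y: 3 ≤ 6)
No single strategy strictly dominates all others → no strictly dominant strategy.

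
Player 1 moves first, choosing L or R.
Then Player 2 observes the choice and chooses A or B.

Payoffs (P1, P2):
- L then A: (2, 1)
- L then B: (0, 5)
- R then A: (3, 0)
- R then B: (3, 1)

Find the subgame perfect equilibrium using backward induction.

P1 plays R, P2 plays B after L and B after R; Payoff (3, 1)

Work:
Backward induction:
After L: P2 chooses B → P1 gets 0
After R: P2 chooses B → P1 gets 3
P1 chooses R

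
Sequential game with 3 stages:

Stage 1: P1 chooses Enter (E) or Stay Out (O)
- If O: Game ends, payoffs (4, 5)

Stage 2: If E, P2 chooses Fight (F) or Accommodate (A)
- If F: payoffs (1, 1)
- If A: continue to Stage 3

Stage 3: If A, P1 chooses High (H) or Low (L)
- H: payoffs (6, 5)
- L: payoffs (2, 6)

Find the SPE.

SPE: (E, A, H); Outcome (6, 5)

Work:
Stage 3: P1 chooses H (6 vs 2)
Stage 2: P2: F->1, A->5 (anticipating H). Choose A
Stage 1: P1: O->4, E->6 (anticipating A, H). Choose E
SPE path: E -> A -> H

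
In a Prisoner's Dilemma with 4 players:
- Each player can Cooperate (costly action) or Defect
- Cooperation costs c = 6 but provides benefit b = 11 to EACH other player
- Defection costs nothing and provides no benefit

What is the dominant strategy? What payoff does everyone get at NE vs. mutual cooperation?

Dominant: Defect; NE payoff = 0; Coop payoff = 27

Work:
Defect dominates (saves cost c = 6, benefit to others is external)
NE: All defect → everyone gets 0
If all cooperate: each receives (3)×11 - 6 = 27
Social dilemma: 27 > 0 but NE gives 0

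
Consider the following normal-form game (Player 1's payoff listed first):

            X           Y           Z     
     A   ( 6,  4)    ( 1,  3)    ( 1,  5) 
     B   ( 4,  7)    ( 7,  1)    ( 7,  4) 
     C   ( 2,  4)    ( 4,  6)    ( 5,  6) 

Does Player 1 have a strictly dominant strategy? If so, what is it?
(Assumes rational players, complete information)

No strictly dominant strategy exists for Player 1

Work:
A strategy strictly dominates another if it gives a strictly higher payoff against every opponent action. Compare each pair of P1's strategies column-by-column:
  A vs B: [6 vs 4, 1 vs 7, 1 vs 7] → A does not strictly dominate B (column Y: 1 ≤ 7)
  A vs C: [6 vs 2, 1 vs 4, 1 vs 5] → A does not strictly dominate C (column Y: 1 ≤ 4)
  B vs A: [4 vs 6, 7 vs 1, 7 vs 1] → B does not strictly dominate A (column X: 4 ≤ 6)
  B vs C: [4 vs 2, 7 vs 4, 7 vs 5] → B strictly dominates C
  C vs A: [2 vs 6, 4 vs 1, 5 vs 1] → C does not strictly dominate A (column X: 2 ≤ 6)
  C vs B: [2 vs 4, 4 vs 7, 5 vs 7] → C does not strictly dominate B (column X: 2 ≤ 4)
No single strategy strictly dominates all others → no strictly dominant strategy.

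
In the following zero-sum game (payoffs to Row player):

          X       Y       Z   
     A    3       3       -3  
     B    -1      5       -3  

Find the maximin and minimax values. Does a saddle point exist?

Maximin = -3, Minimax = -3, Saddle: True

Work:
Row minimums: [-3, -3] → maximin = -3
Column maximums: [3, 5, -3] → minimax = -3
Saddle point exists! Game value = -3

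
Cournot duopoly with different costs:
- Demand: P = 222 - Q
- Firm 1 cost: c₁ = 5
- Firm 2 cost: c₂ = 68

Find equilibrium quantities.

q₁* = 93.33, q₂* = 30.33

Work:
Reaction: q₁ = (222 - 5 - q₂)/2
Reaction: q₂ = (222 - 68 - q₁)/2
Solve simultaneously:
q₁* = (222 - 2×5 + 68)/3 = 93.33
q₂* = (222 - 2×68 + 5)/3 = 30.33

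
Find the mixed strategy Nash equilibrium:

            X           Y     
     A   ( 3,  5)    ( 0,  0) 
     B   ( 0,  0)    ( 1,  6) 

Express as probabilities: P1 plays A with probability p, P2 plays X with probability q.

p = 0.5455, q = 0.25

Work:
Find probabilities that make opponent indifferent:
P2 chooses q to make P1 indifferent between A and B
P1 chooses p to make P2 indifferent between X and Y
Mixed NE: P1 plays (A: 0.5455, B: 0.4545), P2 plays (X: 0.25, Y: 0.75)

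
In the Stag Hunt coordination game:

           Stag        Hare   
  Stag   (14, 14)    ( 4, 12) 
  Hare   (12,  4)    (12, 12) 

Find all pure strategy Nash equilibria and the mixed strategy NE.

Pure NE: (Stag, Stag) and (Hare, Hare); Mixed NE: p = 0.8, q = 0.8

Work:
Check pure NE:
(Stag, Stag): (14, 14) - no unilateral deviation beneficial
(Hare, Hare): (12, 12) - no unilateral deviation beneficial
Mixed NE: P1 plays Stag with p = 0.8, P2 plays Stag with q = 0.8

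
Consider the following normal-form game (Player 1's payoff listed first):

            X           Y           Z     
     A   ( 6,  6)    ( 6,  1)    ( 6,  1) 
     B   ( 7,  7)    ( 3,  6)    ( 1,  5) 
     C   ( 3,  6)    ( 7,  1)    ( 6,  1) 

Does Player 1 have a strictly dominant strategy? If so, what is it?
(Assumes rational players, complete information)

No strictly dominant strategy exists for Player 1

Work:
A strategy strictly dominates another if it gives a strictly higher payoff against every opponent action. Compare each pair of P1's strategies column-by-column:
  A vs B: [6 vs 7, 6 vs 3, 6 vs 1] → A does not strictly dominate B (column X: 6 ≤ 7)
  A vs C: [6 vs 3, 6 vs 7, 6 vs 6] → A does not strictly dominate C (column Y: 6 ≤ 7)
  B vs A: [7 vs 6, 3 vs 6, 1 vs 6] → B does not strictly dominate A (column Y: 3 ≤ 6)
  B vs C: [7 vs 3, 3 vs 7, 1 vs 6] → B does not strictly dominate C (column Y: 3 ≤ 7)
  C vs A: [3 vs 6, 7 vs 6, 6 vs 6] → C does not strictly dominate A (column X: 3 ≤ 6)
  C vs B: [3 vs 7, 7 vs 3, 6 vs 1] → C does not strictly dominate B (column X: 3 ≤ 7)
No single strategy strictly dominates all others → no strictly dominant strategy.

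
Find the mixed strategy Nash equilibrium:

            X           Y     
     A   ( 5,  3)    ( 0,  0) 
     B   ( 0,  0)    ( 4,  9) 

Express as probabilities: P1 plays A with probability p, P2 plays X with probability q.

p = 0.75, q = 0.4444

Work:
Find probabilities that make opponent indifferent:
P2 chooses q to make P1 indifferent between A and B
P1 chooses p to make P2 indifferent between X and Y
Mixed NE: P1 plays (A: 0.75, B: 0.25), P2 plays (X: 0.4444, Y: 0.5556)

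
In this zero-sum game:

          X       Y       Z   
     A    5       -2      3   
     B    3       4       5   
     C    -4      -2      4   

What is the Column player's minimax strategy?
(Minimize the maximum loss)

Column should play Y, value = 4

Work:
Column player minimizes Row's maximum payoff:
Column X: max payoff to Row = 5
Column Y: max payoff to Row = 4
Column Z: max payoff to Row = 5
Minimum is 4, achieved by column Y.
Minimax strategy: Y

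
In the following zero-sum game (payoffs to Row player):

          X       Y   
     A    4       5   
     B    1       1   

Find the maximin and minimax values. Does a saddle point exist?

Maximin = 4, Minimax = 4, Saddle: True

Work:
Row minimums: [4, 1] → maximin = 4
Column maximums: [4, 5] → minimax = 4
Saddle point exists! Game value = 4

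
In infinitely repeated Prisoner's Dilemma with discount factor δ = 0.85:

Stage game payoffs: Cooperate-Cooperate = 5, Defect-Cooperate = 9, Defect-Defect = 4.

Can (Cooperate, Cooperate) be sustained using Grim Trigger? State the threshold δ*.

δ* = 0.8; since δ = 0.85 ≥ 0.8, cooperation can be sustained

Work:
For Grim Trigger:
Cooperate forever: 5/(1-δ)
Defect then punished: 9 + 4·δ/(1-δ)
Need: 5/(1-δ) ≥ 9 + 4·δ/(1-δ)
Solving: δ ≥ (T-R)/(T-P) = (9-5)/(9-4) = 0.8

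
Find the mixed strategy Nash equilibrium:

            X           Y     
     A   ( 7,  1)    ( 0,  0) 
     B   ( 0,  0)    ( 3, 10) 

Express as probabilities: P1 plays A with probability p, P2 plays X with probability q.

p = 0.9091, q = 0.3

Work:
Find probabilities that make opponent indifferent:
P2 chooses q to make P1 indifferent between A and B
P1 chooses p to make P2 indifferent between X and Y
Mixed NE: P1 plays (A: 0.9091, B: 0.0909), P2 plays (X: 0.3, Y: 0.7)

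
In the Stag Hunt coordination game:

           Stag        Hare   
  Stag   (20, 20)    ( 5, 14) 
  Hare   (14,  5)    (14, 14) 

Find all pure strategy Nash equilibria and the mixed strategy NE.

Pure NE: (Stag, Stag) and (Hare, Hare); Mixed NE: p = 0.6, q = 0.6

Work:
Check pure NE:
(Stag, Stag): (20, 20) - no unilateral deviation beneficial
(Hare, Hare): (14, 14) - no unilateral deviation beneficial
Mixed NE: P1 plays Stag with p = 0.6, P2 plays Stag with q = 0.6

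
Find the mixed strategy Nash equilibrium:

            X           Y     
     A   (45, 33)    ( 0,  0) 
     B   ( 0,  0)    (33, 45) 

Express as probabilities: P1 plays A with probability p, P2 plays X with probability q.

p = 0.5769, q = 0.4231

Work:
Find probabilities that make opponent indifferent:
P2 chooses q to make P1 indifferent between A and B
P1 chooses p to make P2 indifferent between X and Y
Mixed NE: P1 plays (A: 0.5769, B: 0.4231), P2 plays (X: 0.4231, Y: 0.5769)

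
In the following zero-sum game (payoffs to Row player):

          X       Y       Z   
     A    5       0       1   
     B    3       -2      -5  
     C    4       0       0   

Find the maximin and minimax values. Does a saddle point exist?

Maximin = 0, Minimax = 0, Saddle: True

Work:
Row minimums: [0, -5, 0] → maximin = 0
Column maximums: [5, 0, 1] → minimax = 0
Saddle point exists! Game value = 0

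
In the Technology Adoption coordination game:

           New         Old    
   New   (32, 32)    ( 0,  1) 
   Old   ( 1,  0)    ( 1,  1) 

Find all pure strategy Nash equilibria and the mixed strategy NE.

Pure NE: (New, New) and (Old, Old); Mixed NE: p = 0.0312, q = 0.0312

Work:
Check pure NE:
(New, New): (32, 32) - no unilateral deviation beneficial
(Old, Old): (1, 1) - no unilateral deviation beneficial
Mixed NE: P1 plays New with p = 0.0312, P2 plays New with q = 0.0312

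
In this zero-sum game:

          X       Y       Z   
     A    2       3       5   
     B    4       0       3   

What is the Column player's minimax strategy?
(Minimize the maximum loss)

Column should play Y, value = 3

Work:
Column player minimizes Row's maximum payoff:
Column X: max payoff to Row = 4
Column Y: max payoff to Row = 3
Column Z: max payoff to Row = 5
Minimum is 3, achieved by column Y.
Minimax strategy: Y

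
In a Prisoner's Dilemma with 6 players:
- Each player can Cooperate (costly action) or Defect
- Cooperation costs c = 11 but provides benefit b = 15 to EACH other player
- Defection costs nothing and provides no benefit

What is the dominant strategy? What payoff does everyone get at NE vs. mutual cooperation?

Dominant: Defect; NE payoff = 0; Coop payoff = 64

Work:
Defect dominates (saves cost c = 11, benefit to others is external)
NE: All defect → everyone gets 0
If all cooperate: each receives (5)×15 - 11 = 64
Social dilemma: 64 > 0 but NE gives 0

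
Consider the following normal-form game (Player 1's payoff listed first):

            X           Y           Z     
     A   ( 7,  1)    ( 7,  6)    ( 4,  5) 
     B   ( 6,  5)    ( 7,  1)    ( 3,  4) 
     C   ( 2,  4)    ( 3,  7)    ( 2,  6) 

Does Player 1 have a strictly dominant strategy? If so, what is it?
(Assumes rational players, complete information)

No strictly dominant strategy exists for Player 1

Work:
A strategy strictly dominates another if it gives a strictly higher payoff against every opponent action. Compare each pair of P1's strategies column-by-column:
  A vs B: [7 vs 6, 7 vs 7, 4 vs 3] → A does not strictly dominate B (column Y: 7 ≤ 7)
  A vs C: [7 vs 2, 7 vs 3, 4 vs 2] → A strictly dominates C
  B vs A: [6 vs 7, 7 vs 7, 3 vs 4] → B does not strictly dominate A (column X: 6 ≤ 7)
  B vs C: [6 vs 2, 7 vs 3, 3 vs 2] → B strictly dominates C
  C vs A: [2 vs 7, 3 vs 7, 2 vs 4] → C does not strictly dominate A (column X: 2 ≤ 7)
  C vs B: [2 vs 6, 3 vs 7, 2 vs 3] → C does not strictly dominate B (column X: 2 ≤ 6)
No single strategy strictly dominates all others → no strictly dominant strategy.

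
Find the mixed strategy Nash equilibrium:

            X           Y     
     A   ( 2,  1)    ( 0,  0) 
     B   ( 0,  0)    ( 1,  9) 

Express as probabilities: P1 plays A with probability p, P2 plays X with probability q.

p = 0.9, q = 0.3333

Work:
Find probabilities that make opponent indifferent:
P2 chooses q to make P1 indifferent between A and B
P1 chooses p to make P2 indifferent between X and Y
Mixed NE: P1 plays (A: 0.9, B: 0.1), P2 plays (X: 0.3333, Y: 0.6667)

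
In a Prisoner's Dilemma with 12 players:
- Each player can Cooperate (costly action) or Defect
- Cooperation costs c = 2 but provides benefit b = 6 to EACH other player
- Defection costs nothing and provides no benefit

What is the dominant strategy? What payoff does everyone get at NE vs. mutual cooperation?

Dominant: Defect; NE payoff = 0; Coop payoff = 64

Work:
Defect dominates (saves cost c = 2, benefit to others is external)
NE: All defect → everyone gets 0
If all cooperate: each receives (11)×6 - 2 = 64
Social dilemma: 64 > 0 but NE gives 0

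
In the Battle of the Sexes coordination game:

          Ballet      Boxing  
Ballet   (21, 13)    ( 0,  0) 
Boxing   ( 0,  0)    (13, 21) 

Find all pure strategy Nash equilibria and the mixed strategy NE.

Pure NE: (Ballet, Ballet) and (Boxing, Boxing); Mixed NE: p = 0.6176, q = 0.3824

Work:
Check pure NE:
(Ballet, Ballet): (21, 13) - no unilateral deviation beneficial
(Boxing, Boxing): (13, 21) - no unilateral deviation beneficial
Mixed NE: P1 plays Ballet with p = 0.6176, P2 plays Ballet with q = 0.3824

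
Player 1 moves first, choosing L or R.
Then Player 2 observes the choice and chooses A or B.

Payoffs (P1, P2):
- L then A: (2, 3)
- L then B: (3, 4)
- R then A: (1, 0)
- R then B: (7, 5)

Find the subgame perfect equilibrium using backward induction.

P1 plays R, P2 plays B after L and B after R; Payoff (7, 5)

Work:
Backward induction:
After L: P2 chooses B → P1 gets 3
After R: P2 chooses B → P1 gets 7
P1 chooses R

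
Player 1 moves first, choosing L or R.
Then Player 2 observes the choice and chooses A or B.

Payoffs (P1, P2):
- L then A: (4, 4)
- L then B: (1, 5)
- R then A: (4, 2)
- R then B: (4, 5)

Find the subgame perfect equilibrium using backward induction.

P1 plays R, P2 plays B after L and B after R; Payoff (4, 5)

Work:
Backward induction:
After L: P2 chooses B → P1 gets 1
After R: P2 chooses B → P1 gets 4
P1 chooses R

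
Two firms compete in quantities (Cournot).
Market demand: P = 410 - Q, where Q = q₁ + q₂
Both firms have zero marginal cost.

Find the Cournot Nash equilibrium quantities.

q₁* = q₂* = 136.67; P* = 136.67

Work:
Profit: π_i = P·q_i = (a - q_i - q_j)·q_i
FOC: ∂π_i/∂q_i = a - 2q_i - q_j = 0
Reaction function: q_i = (410 - q_j)/2
Symmetry: q* = 410/3 = 136.67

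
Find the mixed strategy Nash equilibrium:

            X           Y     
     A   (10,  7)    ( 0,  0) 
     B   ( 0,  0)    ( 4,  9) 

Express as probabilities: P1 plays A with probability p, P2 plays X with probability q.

p = 0.5625, q = 0.2857

Work:
Find probabilities that make opponent indifferent:
P2 chooses q to make P1 indifferent between A and B
P1 chooses p to make P2 indifferent between X and Y
Mixed NE: P1 plays (A: 0.5625, B: 0.4375), P2 plays (X: 0.2857, Y: 0.7143)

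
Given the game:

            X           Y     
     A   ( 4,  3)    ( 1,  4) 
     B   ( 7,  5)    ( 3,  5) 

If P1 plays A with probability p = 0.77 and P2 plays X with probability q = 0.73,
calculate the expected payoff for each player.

E[P1] = 3.8179, E[P2] = 3.6679

Work:
E[P1] = p·q·π₁(A,X) + p·(1-q)·π₁(A,Y) + (1-p)·q·π₁(B,X) + (1-p)·(1-q)·π₁(B,Y)
= 0.77·0.73·4 + 0.77·0.27·1 + 0.23·0.73·7 + 0.23·0.27·3
= 3.8179

E[P2] = 3.6679 (similar calculation)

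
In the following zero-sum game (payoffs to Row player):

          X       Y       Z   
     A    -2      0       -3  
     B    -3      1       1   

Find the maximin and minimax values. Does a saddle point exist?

Maximin = -3, Minimax = -2, Saddle: False

Work:
Row minimums: [-3, -3] → maximin = -3
Column maximums: [-2, 1, 1] → minimax = -2
No saddle point (maximin ≠ minimax). Mixed strategy needed.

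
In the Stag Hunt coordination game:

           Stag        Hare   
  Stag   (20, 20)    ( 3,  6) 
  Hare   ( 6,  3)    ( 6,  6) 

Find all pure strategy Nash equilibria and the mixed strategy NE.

Pure NE: (Stag, Stag) and (Hare, Hare); Mixed NE: p = 0.1765, q = 0.1765

Work:
Check pure NE:
(Stag, Stag): (20, 20) - no unilateral deviation beneficial
(Hare, Hare): (6, 6) - no unilateral deviation beneficial
Mixed NE: P1 plays Stag with p = 0.1765, P2 plays Stag with q = 0.1765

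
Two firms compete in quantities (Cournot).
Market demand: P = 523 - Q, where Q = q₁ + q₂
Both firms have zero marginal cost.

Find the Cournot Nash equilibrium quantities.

q₁* = q₂* = 174.33; P* = 174.33

Work:
Profit: π_i = P·q_i = (a - q_i - q_j)·q_i
FOC: ∂π_i/∂q_i = a - 2q_i - q_j = 0
Reaction function: q_i = (523 - q_j)/2
Symmetry: q* = 523/3 = 174.33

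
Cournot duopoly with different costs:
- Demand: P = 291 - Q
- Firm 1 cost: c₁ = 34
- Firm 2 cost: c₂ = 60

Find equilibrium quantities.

q₁* = 94.33, q₂* = 68.33

Work:
Reaction: q₁ = (291 - 34 - q₂)/2
Reaction: q₂ = (291 - 60 - q₁)/2
Solve simultaneously:
q₁* = (291 - 2×34 + 60)/3 = 94.33
q₂* = (291 - 2×60 + 34)/3 = 68.33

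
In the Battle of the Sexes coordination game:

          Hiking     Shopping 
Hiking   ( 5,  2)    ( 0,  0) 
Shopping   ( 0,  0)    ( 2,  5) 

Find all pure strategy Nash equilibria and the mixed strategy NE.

Pure NE: (Hiking, Hiking) and (Shopping, Shopping); Mixed NE: p = 0.7143, q = 0.2857

Work:
Check pure NE:
(Hiking, Hiking): (5, 2) - no unilateral deviation beneficial
(Shopping, Shopping): (2, 5) - no unilateral deviation beneficial
Mixed NE: P1 plays Hiking with p = 0.7143, P2 plays Hiking with q = 0.2857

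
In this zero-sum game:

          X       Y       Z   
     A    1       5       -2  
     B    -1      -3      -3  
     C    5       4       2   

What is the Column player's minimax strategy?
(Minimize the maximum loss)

Column should play Z, value = 2

Work:
Column player minimizes Row's maximum payoff:
Column X: max payoff to Row = 5
Column Y: max payoff to Row = 5
Column Z: max payoff to Row = 2
Minimum is 2, achieved by column Z.
Minimax strategy: Z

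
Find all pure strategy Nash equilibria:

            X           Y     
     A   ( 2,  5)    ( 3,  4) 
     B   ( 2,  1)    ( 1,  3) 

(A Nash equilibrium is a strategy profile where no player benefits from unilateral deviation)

Nash equilibrium: (A, X)

Work:
Best responses:
  P1 vs X: payoffs [2, 2] → best response A/B (payoff 2)
  P1 vs Y: payoffs [3, 1] → best response A (payoff 3)
  P2 vs A: payoffs [5, 4] → best response X (payoff 5)
  P2 vs B: payoffs [1, 3] → best response Y (payoff 3)
Mutual best responses: (A,X) → Nash equilibria.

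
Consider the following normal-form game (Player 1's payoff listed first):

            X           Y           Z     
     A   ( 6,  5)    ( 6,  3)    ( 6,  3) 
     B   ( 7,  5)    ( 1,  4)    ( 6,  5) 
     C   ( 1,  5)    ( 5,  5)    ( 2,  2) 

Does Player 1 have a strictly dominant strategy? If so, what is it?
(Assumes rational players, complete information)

No strictly dominant strategy exists for Player 1

Work:
A strategy strictly dominates another if it gives a strictly higher payoff against every opponent action. Compare each pair of P1's strategies column-by-column:
  A vs B: [6 vs 7, 6 vs 1, 6 vs 6] → A does not strictly dominate B (column X: 6 ≤ 7)
  A vs C: [6 vs 1, 6 vs 5, 6 vs 2] → A strictly dominates C
  B vs A: [7 vs 6, 1 vs 6, 6 vs 6] → B does not strictly dominate A (column Y: 1 ≤ 6)
  B vs C: [7 vs 1, 1 vs 5, 6 vs 2] → B does not strictly dominate C (column Y: 1 ≤ 5)
  C vs A: [1 vs 6, 5 vs 6, 2 vs 6] → C does not strictly dominate A (column X: 1 ≤ 6)
  C vs B: [1 vs 7, 5 vs 1, 2 vs 6] → C does not strictly dominate B (column X: 1 ≤ 7)
No single strategy strictly dominates all others → no strictly dominant strategy.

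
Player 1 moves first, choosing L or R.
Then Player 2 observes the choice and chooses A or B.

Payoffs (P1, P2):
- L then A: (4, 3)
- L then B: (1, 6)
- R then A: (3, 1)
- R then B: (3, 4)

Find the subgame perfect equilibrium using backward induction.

P1 plays R, P2 plays B after L and B after R; Payoff (3, 4)

Work:
Backward induction:
After L: P2 chooses B → P1 gets 1
After R: P2 chooses B → P1 gets 3
P1 chooses R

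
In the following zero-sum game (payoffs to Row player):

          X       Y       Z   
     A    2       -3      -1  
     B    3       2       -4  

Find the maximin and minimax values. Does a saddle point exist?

Maximin = -3, Minimax = -1, Saddle: False

Work:
Row minimums: [-3, -4] → maximin = -3
Column maximums: [3, 2, -1] → minimax = -1
No saddle point (maximin ≠ minimax). Mixed strategy needed.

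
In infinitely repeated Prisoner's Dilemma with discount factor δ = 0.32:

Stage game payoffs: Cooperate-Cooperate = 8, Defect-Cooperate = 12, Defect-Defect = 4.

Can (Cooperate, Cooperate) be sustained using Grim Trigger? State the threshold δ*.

δ* = 0.5; since δ = 0.32 < 0.5, cooperation cannot be sustained

Work:
For Grim Trigger:
Cooperate forever: 8/(1-δ)
Defect then punished: 12 + 4·δ/(1-δ)
Need: 8/(1-δ) ≥ 12 + 4·δ/(1-δ)
Solving: δ ≥ (T-R)/(T-P) = (12-8)/(12-4) = 0.5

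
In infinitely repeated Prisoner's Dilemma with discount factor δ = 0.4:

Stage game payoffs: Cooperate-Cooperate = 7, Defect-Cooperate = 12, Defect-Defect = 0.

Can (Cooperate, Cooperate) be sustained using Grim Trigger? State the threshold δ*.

δ* = 0.4167; since δ = 0.4 < 0.4167, cooperation cannot be sustained

Work:
For Grim Trigger:
Cooperate forever: 7/(1-δ)
Defect then punished: 12 + 0·δ/(1-δ)
Need: 7/(1-δ) ≥ 12 + 0·δ/(1-δ)
Solving: δ ≥ (T-R)/(T-P) = (12-7)/(12-0) = 0.4167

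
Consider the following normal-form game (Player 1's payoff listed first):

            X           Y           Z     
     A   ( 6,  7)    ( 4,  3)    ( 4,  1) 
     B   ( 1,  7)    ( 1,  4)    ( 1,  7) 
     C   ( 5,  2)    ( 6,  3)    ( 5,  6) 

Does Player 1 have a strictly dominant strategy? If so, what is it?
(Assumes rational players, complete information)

No strictly dominant strategy exists for Player 1

Work:
A strategy strictly dominates another if it gives a strictly higher payoff against every opponent action. Compare each pair of P1's strategies column-by-column:
  A vs B: [6 vs 1, 4 vs 1, 4 vs 1] → A strictly dominates B
  A vs C: [6 vs 5, 4 vs 6, 4 vs 5] → A does not strictly dominate C (column Y: 4 ≤ 6)
  B vs A: [1 vs 6, 1 vs 4, 1 vs 4] → B does not strictly dominate A (column X: 1 ≤ 6)
  B vs C: [1 vs 5, 1 vs 6, 1 vs 5] → B does not strictly dominate C (column X: 1 ≤ 5)
  C vs A: [5 vs 6, 6 vs 4, 5 vs 4] → C does not strictly dominate A (column X: 5 ≤ 6)
  C vs B: [5 vs 1, 6 vs 1, 5 vs 1] → C strictly dominates B
No single strategy strictly dominates all others → no strictly dominant strategy.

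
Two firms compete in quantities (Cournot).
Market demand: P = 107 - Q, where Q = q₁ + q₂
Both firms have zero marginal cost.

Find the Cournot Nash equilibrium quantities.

q₁* = q₂* = 35.67; P* = 35.67

Work:
Profit: π_i = P·q_i = (a - q_i - q_j)·q_i
FOC: ∂π_i/∂q_i = a - 2q_i - q_j = 0
Reaction function: q_i = (107 - q_j)/2
Symmetry: q* = 107/3 = 35.67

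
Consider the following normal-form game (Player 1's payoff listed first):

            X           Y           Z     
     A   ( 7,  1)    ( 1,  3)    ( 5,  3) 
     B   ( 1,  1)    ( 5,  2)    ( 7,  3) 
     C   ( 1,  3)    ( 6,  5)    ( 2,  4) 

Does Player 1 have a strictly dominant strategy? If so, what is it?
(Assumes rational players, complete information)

No strictly dominant strategy exists for Player 1

Work:
A strategy strictly dominates another if it gives a strictly higher payoff against every opponent action. Compare each pair of P1's strategies column-by-column:
  A vs B: [7 vs 1, 1 vs 5, 5 vs 7] → A does not strictly dominate B (column Y: 1 ≤ 5)
  A vs C: [7 vs 1, 1 vs 6, 5 vs 2] → A does not strictly dominate C (column Y: 1 ≤ 6)
  B vs A: [1 vs 7, 5 vs 1, 7 vs 5] → B does not strictly dominate A (column X: 1 ≤ 7)
  B vs C: [1 vs 1, 5 vs 6, 7 vs 2] → B does not strictly dominate C (column X: 1 ≤ 1)
  C vs A: [1 vs 7, 6 vs 1, 2 vs 5] → C does not strictly dominate A (column X: 1 ≤ 7)
  C vs B: [1 vs 1, 6 vs 5, 2 vs 7] → C does not strictly dominate B (column X: 1 ≤ 1)
No single strategy strictly dominates all others → no strictly dominant strategy.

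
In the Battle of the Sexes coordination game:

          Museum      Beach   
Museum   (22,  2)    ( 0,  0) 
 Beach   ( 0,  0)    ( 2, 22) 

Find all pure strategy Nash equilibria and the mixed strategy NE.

Pure NE: (Museum, Museum) and (Beach, Beach); Mixed NE: p = 0.9167, q = 0.0833

Work:
Check pure NE:
(Museum, Museum): (22, 2) - no unilateral deviation beneficial
(Beach, Beach): (2, 22) - no unilateral deviation beneficial
Mixed NE: P1 plays Museum with p = 0.9167, P2 plays Museum with q = 0.0833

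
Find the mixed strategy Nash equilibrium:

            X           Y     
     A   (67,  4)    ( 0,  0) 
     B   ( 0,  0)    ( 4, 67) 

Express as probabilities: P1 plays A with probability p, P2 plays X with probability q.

p = 0.9437, q = 0.0563

Work:
Find probabilities that make opponent indifferent:
P2 chooses q to make P1 indifferent between A and B
P1 chooses p to make P2 indifferent between X and Y
Mixed NE: P1 plays (A: 0.9437, B: 0.0563), P2 plays (X: 0.0563, Y: 0.9437)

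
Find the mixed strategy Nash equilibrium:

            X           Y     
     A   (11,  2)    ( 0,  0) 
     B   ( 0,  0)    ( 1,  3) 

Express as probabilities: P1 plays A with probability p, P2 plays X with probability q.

p = 0.6, q = 0.0833

Work:
Find probabilities that make opponent indifferent:
P2 chooses q to make P1 indifferent between A and B
P1 chooses p to make P2 indifferent between X and Y
Mixed NE: P1 plays (A: 0.6, B: 0.4), P2 plays (X: 0.0833, Y: 0.9167)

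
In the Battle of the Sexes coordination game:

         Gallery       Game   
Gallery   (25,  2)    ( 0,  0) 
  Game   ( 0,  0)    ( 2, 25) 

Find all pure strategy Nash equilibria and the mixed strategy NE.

Pure NE: (Gallery, Gallery) and (Game, Game); Mixed NE: p = 0.9259, q = 0.0741

Work:
Check pure NE:
(Gallery, Gallery): (25, 2) - no unilateral deviation beneficial
(Game, Game): (2, 25) - no unilateral deviation beneficial
Mixed NE: P1 plays Gallery with p = 0.9259, P2 plays Gallery with q = 0.0741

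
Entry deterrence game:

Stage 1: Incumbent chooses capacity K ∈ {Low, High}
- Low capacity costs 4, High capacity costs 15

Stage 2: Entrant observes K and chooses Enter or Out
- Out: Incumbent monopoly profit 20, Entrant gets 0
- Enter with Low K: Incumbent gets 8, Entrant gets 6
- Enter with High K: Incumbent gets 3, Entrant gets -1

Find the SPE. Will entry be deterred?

SPE: (High, Enter|Low, Out|High); Entry deterred. Incumbent net profit = 5

Work:
After Low K: Entrant enters (6 > 0)
After High K: Entrant stays out (-1 < 0)
Incumbent: Low → 8−4=4, High → 20−15=5
Incumbent chooses High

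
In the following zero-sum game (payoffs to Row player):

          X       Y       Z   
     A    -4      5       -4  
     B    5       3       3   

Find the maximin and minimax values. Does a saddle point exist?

Maximin = 3, Minimax = 3, Saddle: True

Work:
Row minimums: [-4, 3] → maximin = 3
Column maximums: [5, 5, 3] → minimax = 3
Saddle point exists! Game value = 3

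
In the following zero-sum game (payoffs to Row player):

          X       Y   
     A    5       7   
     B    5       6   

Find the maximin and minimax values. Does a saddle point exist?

Maximin = 5, Minimax = 5, Saddle: True

Work:
Row minimums: [5, 5] → maximin = 5
Column maximums: [5, 7] → minimax = 5
Saddle point exists! Game value = 5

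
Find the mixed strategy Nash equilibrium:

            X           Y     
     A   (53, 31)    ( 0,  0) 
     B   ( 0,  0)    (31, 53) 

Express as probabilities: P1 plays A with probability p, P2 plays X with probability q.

p = 0.631, q = 0.369

Work:
Find probabilities that make opponent indifferent:
P2 chooses q to make P1 indifferent between A and B
P1 chooses p to make P2 indifferent between X and Y
Mixed NE: P1 plays (A: 0.631, B: 0.369), P2 plays (X: 0.369, Y: 0.631)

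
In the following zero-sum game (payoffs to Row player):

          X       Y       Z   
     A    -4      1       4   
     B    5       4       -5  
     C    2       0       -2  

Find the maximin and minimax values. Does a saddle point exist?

Maximin = -2, Minimax = 4, Saddle: False

Work:
Row minimums: [-4, -5, -2] → maximin = -2
Column maximums: [5, 4, 4] → minimax = 4
No saddle point (maximin ≠ minimax). Mixed strategy needed.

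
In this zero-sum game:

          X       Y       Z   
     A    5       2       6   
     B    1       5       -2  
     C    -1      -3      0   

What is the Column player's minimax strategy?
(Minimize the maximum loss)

Column should play X or Y (all achieve the minimum), value = 5

Work:
Column player minimizes Row's maximum payoff:
Column X: max payoff to Row = 5
Column Y: max payoff to Row = 5
Column Z: max payoff to Row = 6
Minimum is 5, achieved by columns X, Y (tied).
Each of X or Y is a minimax strategy.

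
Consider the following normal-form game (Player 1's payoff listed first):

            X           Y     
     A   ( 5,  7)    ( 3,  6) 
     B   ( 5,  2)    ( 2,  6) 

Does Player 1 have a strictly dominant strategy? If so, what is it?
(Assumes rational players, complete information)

No strictly dominant strategy exists for Player 1

Work:
A strategy strictly dominates another if it gives a strictly higher payoff against every opponent action. Compare each pair of P1's strategies column-by-column:
  A vs B: [5 vs 5, 3 vs 2] → A does not strictly dominate B (column X: 5 ≤ 5)
  B vs A: [5 vs 5, 2 vs 3] → B does not strictly dominate A (column X: 5 ≤ 5)
No single strategy strictly dominates all others → no strictly dominant strategy.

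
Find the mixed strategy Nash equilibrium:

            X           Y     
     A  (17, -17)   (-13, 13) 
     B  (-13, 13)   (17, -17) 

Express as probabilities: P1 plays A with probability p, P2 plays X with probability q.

p = 0.5, q = 0.5

Work:
Find probabilities that make opponent indifferent:
P2 chooses q to make P1 indifferent between A and B
P1 chooses p to make P2 indifferent between X and Y
Mixed NE: P1 plays (A: 0.5, B: 0.5), P2 plays (X: 0.5, Y: 0.5)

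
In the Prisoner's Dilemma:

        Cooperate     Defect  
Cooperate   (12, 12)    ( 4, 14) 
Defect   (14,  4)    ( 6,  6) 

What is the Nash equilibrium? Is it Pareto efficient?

(Defect, Defect) is NE; not Pareto efficient

Work:
Defect dominates Cooperate for both players:
If P2 cooperates: Defect (14) > Cooperate (12)
If P2 defects: Defect (6) > Cooperate (4)
NE: (Defect, Defect) with payoff (6, 6)
But (Cooperate, Cooperate) = (12, 12) Pareto dominates (6, 6)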